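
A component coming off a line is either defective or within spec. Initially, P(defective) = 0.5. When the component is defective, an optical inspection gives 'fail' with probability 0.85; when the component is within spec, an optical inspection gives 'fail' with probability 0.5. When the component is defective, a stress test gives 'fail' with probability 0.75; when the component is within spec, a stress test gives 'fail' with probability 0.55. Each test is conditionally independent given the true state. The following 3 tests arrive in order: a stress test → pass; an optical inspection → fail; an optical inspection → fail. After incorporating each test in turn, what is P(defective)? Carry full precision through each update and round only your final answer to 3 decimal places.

0.616

After a stress test='pass': P(defective) = 0.25·0.5000 / (0.25·0.5000 + 0.45·0.5000) ≈ 0.3571
After an optical inspection='fail': P(defective) = 0.85·0.3571 / (0.85·0.3571 + 0.5·0.6429) ≈ 0.4857
After an optical inspection='fail': P(defective) = 0.85·0.4857 / (0.85·0.4857 + 0.5·0.5143) ≈ 0.6162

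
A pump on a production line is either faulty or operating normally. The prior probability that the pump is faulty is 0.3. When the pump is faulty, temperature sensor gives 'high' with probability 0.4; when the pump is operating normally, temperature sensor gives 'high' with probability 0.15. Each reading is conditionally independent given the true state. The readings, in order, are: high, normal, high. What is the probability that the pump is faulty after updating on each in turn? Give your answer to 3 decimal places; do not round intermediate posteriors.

0.683

Apply Bayes' rule sequentially, carrying P(faulty) forward.
After 'high': P(faulty) = 0.4·0.3000 / (0.4·0.3000 + 0.15·0.7000) ≈ 0.5333
After 'normal': P(faulty) = 0.6·0.5333 / (0.6·0.5333 + 0.85·0.4667) ≈ 0.4465
After 'high': P(faulty) = 0.4·0.4465 / (0.4·0.4465 + 0.15·0.5535) ≈ 0.6827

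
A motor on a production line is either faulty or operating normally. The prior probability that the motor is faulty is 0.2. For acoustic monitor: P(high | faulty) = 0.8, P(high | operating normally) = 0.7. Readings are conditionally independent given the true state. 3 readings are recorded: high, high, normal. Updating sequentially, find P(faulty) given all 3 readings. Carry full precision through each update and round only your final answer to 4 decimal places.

0.1788

After 'high': P(faulty) = 0.8·0.2000 / (0.8·0.2000 + 0.7·0.8000) ≈ 0.2222
After 'high': P(faulty) = 0.8·0.2222 / (0.8·0.2222 + 0.7·0.7778) ≈ 0.2462
After 'normal': P(faulty) = 0.2·0.2462 / (0.2·0.2462 + 0.3·0.7538) ≈ 0.1788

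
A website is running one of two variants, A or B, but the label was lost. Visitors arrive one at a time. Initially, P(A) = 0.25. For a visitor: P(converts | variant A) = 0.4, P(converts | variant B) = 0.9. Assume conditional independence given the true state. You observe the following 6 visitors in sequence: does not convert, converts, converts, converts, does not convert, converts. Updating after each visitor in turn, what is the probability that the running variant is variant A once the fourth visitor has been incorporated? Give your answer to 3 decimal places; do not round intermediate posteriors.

Each posterior becomes the prior for the next update.
After 'does not convert': P(A) = 0.6·0.2500 / (0.6·0.2500 + 0.1·0.7500) ≈ 0.6667
After 'converts': P(A) = 0.4·0.6667 / (0.4·0.6667 + 0.9·0.3333) ≈ 0.4706
After 'converts': P(A) = 0.4·0.4706 / (0.4·0.4706 + 0.9·0.5294) ≈ 0.2832
After 'converts': P(A) = 0.4·0.2832 / (0.4·0.2832 + 0.9·0.7168) ≈ 0.1494

0.149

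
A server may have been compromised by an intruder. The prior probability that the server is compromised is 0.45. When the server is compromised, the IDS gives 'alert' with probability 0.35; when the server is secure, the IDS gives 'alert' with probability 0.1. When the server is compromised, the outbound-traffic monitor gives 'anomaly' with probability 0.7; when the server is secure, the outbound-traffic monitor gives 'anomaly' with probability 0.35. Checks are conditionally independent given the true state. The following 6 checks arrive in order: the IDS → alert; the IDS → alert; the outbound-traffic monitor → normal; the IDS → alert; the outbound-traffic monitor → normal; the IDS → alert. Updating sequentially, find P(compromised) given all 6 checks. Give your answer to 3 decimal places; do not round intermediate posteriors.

0.963

After the IDS='alert': P(compromised) = 0.35·0.4500 / (0.35·0.4500 + 0.1·0.5500) ≈ 0.7412
After the IDS='alert': P(compromised) = 0.35·0.7412 / (0.35·0.7412 + 0.1·0.2588) ≈ 0.9093
After the outbound-traffic monitor='normal': P(compromised) = 0.3·0.9093 / (0.3·0.9093 + 0.65·0.0907) ≈ 0.8222
After the IDS='alert': P(compromised) = 0.35·0.8222 / (0.35·0.8222 + 0.1·0.1778) ≈ 0.9418
After the outbound-traffic monitor='normal': P(compromised) = 0.3·0.9418 / (0.3·0.9418 + 0.65·0.0582) ≈ 0.8820
After the IDS='alert': P(compromised) = 0.35·0.8820 / (0.35·0.8820 + 0.1·0.1180) ≈ 0.9632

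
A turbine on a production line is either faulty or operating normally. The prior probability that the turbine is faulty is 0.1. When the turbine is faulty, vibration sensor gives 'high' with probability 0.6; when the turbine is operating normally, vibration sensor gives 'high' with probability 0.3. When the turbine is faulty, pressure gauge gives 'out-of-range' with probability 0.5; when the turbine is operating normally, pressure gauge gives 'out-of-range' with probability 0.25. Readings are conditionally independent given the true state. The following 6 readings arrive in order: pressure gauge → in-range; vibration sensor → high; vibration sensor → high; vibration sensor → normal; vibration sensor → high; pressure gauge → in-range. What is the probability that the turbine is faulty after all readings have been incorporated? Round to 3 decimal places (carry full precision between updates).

0.184

After pressure gauge='in-range': P(faulty) = 0.5·0.1000 / (0.5·0.1000 + 0.75·0.9000) ≈ 0.0690
After vibration sensor='high': P(faulty) = 0.6·0.0690 / (0.6·0.0690 + 0.3·0.9310) ≈ 0.1290
After vibration sensor='high': P(faulty) = 0.6·0.1290 / (0.6·0.1290 + 0.3·0.8710) ≈ 0.2286
After vibration sensor='normal': P(faulty) = 0.4·0.2286 / (0.4·0.2286 + 0.7·0.7714) ≈ 0.1448
After vibration sensor='high': P(faulty) = 0.6·0.1448 / (0.6·0.1448 + 0.3·0.8552) ≈ 0.2530
After pressure gauge='in-range': P(faulty) = 0.5·0.2530 / (0.5·0.2530 + 0.75·0.7470) ≈ 0.1842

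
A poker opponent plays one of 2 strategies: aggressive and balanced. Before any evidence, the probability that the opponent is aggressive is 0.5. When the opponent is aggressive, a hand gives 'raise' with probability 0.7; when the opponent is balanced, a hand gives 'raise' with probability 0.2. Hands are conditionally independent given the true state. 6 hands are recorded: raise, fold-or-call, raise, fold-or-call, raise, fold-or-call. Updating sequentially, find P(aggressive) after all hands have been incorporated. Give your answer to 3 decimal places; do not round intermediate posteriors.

After 'raise': P(aggressive) = 0.7·0.5000 / (0.7·0.5000 + 0.2·0.5000) ≈ 0.7778
After 'fold-or-call': P(aggressive) = 0.3·0.7778 / (0.3·0.7778 + 0.8·0.2222) ≈ 0.5676
After 'raise': P(aggressive) = 0.7·0.5676 / (0.7·0.5676 + 0.2·0.4324) ≈ 0.8212
After 'fold-or-call': P(aggressive) = 0.3·0.8212 / (0.3·0.8212 + 0.8·0.1788) ≈ 0.6327
After 'raise': P(aggressive) = 0.7·0.6327 / (0.7·0.6327 + 0.2·0.3673) ≈ 0.8577
After 'fold-or-call': P(aggressive) = 0.3·0.8577 / (0.3·0.8577 + 0.8·0.1423) ≈ 0.6933

0.693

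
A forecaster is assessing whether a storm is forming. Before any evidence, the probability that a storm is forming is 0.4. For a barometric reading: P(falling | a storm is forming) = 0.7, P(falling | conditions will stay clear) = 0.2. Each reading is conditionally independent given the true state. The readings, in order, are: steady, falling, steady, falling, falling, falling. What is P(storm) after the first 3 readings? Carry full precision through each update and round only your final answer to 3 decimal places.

0.247

After 'steady': P(storm) = 0.3·0.4000 / (0.3·0.4000 + 0.8·0.6000) ≈ 0.2000
After 'falling': P(storm) = 0.7·0.2000 / (0.7·0.2000 + 0.2·0.8000) ≈ 0.4667
After 'steady': P(storm) = 0.3·0.4667 / (0.3·0.4667 + 0.8·0.5333) ≈ 0.2471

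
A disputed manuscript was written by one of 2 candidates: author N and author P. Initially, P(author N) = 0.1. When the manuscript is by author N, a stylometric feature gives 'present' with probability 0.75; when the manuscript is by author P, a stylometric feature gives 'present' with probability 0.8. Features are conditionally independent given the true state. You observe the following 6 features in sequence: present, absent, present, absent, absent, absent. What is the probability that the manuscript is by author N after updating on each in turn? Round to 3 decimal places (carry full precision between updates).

0.193

After 'present': P(author N) = 0.75·0.1000 / (0.75·0.1000 + 0.8·0.9000) ≈ 0.0943
After 'absent': P(author N) = 0.25·0.0943 / (0.25·0.0943 + 0.2·0.9057) ≈ 0.1152
After 'present': P(author N) = 0.75·0.1152 / (0.75·0.1152 + 0.8·0.8848) ≈ 0.1088
After 'absent': P(author N) = 0.25·0.1088 / (0.25·0.1088 + 0.2·0.8912) ≈ 0.1324
After 'absent': P(author N) = 0.25·0.1324 / (0.25·0.1324 + 0.2·0.8676) ≈ 0.1602
After 'absent': P(author N) = 0.25·0.1602 / (0.25·0.1602 + 0.2·0.8398) ≈ 0.1925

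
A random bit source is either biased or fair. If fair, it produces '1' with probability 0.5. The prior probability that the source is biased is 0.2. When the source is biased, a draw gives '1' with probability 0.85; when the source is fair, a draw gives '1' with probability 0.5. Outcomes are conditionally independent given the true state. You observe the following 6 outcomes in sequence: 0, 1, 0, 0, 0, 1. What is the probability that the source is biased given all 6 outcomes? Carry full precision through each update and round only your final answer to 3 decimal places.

Apply Bayes' rule sequentially, carrying P(biased) forward.
After '0': P(biased) = 0.15·0.2000 / (0.15·0.2000 + 0.5·0.8000) ≈ 0.0698
After '1': P(biased) = 0.85·0.0698 / (0.85·0.0698 + 0.5·0.9302) ≈ 0.1131
After '0': P(biased) = 0.15·0.1131 / (0.15·0.1131 + 0.5·0.8869) ≈ 0.0368
After '0': P(biased) = 0.15·0.0368 / (0.15·0.0368 + 0.5·0.9632) ≈ 0.0113
After '0': P(biased) = 0.15·0.0113 / (0.15·0.0113 + 0.5·0.9887) ≈ 0.0034
After '1': P(biased) = 0.85·0.0034 / (0.85·0.0034 + 0.5·0.9966) ≈ 0.0058

0.006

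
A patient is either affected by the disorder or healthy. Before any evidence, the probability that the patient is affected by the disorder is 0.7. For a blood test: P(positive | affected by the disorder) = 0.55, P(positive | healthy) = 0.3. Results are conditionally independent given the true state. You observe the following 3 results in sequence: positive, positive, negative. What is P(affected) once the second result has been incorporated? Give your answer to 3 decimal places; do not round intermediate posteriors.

After 'positive': P(affected) = 0.55·0.7000 / (0.55·0.7000 + 0.3·0.3000) ≈ 0.8105
After 'positive': P(affected) = 0.55·0.8105 / (0.55·0.8105 + 0.3·0.1895) ≈ 0.8869

0.887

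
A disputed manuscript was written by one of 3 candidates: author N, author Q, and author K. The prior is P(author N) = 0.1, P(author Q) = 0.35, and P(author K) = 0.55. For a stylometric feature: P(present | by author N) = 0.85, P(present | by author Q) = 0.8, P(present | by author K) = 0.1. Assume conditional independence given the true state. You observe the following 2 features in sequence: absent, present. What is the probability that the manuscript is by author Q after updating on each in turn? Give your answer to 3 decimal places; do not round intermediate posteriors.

0.474

After 'absent': normaliser = 0.15·0.1000 + 0.2·0.3500 + 0.9·0.5500; P(author N) ≈ 0.0259, P(author Q) ≈ 0.1207, P(author K) ≈ 0.8534
After 'present': normaliser = 0.85·0.0259 + 0.8·0.1207 + 0.1·0.8534; P(author N) ≈ 0.1078, P(author Q) ≈ 0.4736, P(author K) ≈ 0.4186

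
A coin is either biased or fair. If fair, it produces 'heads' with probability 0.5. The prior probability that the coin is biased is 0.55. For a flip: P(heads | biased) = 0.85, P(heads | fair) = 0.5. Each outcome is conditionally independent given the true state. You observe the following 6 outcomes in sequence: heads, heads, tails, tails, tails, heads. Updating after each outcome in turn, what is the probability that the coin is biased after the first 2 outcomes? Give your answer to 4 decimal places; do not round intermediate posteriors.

After 'heads': P(biased) = 0.85·0.5500 / (0.85·0.5500 + 0.5·0.4500) ≈ 0.6751
After 'heads': P(biased) = 0.85·0.6751 / (0.85·0.6751 + 0.5·0.3249) ≈ 0.7794

0.7794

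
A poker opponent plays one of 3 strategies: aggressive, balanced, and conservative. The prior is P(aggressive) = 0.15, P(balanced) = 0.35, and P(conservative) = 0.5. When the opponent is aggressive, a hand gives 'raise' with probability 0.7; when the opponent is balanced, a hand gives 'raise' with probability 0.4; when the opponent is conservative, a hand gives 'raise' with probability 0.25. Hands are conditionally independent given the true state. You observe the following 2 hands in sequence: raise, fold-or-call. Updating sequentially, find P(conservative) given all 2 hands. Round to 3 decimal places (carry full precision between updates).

After 'raise': normaliser = 0.7·0.1500 + 0.4·0.3500 + 0.25·0.5000; P(aggressive) ≈ 0.2838, P(balanced) ≈ 0.3784, P(conservative) ≈ 0.3378
After 'fold-or-call': normaliser = 0.3·0.2838 + 0.6·0.3784 + 0.75·0.3378; P(aggressive) ≈ 0.1505, P(balanced) ≈ 0.4014, P(conservative) ≈ 0.4480

0.448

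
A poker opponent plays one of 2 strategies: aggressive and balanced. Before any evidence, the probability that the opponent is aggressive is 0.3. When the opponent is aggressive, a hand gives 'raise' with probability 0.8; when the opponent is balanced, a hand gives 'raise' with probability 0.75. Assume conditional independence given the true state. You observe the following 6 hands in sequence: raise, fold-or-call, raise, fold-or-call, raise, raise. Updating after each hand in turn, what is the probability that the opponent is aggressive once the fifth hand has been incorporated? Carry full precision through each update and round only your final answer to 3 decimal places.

After 'raise': P(aggressive) = 0.8·0.3000 / (0.8·0.3000 + 0.75·0.7000) ≈ 0.3137
After 'fold-or-call': P(aggressive) = 0.2·0.3137 / (0.2·0.3137 + 0.25·0.6863) ≈ 0.2678
After 'raise': P(aggressive) = 0.8·0.2678 / (0.8·0.2678 + 0.75·0.7322) ≈ 0.2806
After 'fold-or-call': P(aggressive) = 0.2·0.2806 / (0.2·0.2806 + 0.25·0.7194) ≈ 0.2378
After 'raise': P(aggressive) = 0.8·0.2378 / (0.8·0.2378 + 0.75·0.7622) ≈ 0.2497

0.250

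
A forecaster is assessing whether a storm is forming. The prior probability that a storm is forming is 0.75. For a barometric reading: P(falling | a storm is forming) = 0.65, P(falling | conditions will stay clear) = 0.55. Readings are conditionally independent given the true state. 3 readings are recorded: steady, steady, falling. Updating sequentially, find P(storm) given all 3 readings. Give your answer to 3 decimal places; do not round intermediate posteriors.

Each posterior becomes the prior for the next update.
After 'steady': P(storm) = 0.35·0.7500 / (0.35·0.7500 + 0.45·0.2500) ≈ 0.7000
After 'steady': P(storm) = 0.35·0.7000 / (0.35·0.7000 + 0.45·0.3000) ≈ 0.6447
After 'falling': P(storm) = 0.65·0.6447 / (0.65·0.6447 + 0.55·0.3553) ≈ 0.6820

0.682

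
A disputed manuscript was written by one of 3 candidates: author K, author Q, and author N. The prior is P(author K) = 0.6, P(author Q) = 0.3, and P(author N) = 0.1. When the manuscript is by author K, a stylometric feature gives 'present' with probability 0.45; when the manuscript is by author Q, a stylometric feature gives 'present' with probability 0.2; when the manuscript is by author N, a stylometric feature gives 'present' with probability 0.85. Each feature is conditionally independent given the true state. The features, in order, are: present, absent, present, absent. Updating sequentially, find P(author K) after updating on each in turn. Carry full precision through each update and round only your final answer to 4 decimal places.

Apply Bayes' rule sequentially, carrying P(author K) forward.
After 'present': normaliser = 0.45·0.6000 + 0.2·0.3000 + 0.85·0.1000; P(author K) ≈ 0.6506, P(author Q) ≈ 0.1446, P(author N) ≈ 0.2048
After 'absent': normaliser = 0.55·0.6506 + 0.8·0.1446 + 0.15·0.2048; P(author K) ≈ 0.7097, P(author Q) ≈ 0.2294, P(author N) ≈ 0.0609
After 'present': normaliser = 0.45·0.7097 + 0.2·0.2294 + 0.85·0.0609; P(author K) ≈ 0.7658, P(author Q) ≈ 0.1100, P(author N) ≈ 0.1242
After 'absent': normaliser = 0.55·0.7658 + 0.8·0.1100 + 0.15·0.1242; P(author K) ≈ 0.7980, P(author Q) ≈ 0.1667, P(author N) ≈ 0.0353

0.7980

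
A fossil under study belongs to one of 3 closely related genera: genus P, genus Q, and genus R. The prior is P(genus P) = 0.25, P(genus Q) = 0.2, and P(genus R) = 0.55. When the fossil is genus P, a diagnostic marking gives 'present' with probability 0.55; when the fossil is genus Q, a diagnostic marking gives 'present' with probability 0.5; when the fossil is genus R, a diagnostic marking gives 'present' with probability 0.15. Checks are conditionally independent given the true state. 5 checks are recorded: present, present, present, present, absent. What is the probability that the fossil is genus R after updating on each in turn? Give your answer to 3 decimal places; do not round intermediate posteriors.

0.014

After 'present': normaliser = 0.55·0.2500 + 0.5·0.2000 + 0.15·0.5500; P(genus P) ≈ 0.4297, P(genus Q) ≈ 0.3125, P(genus R) ≈ 0.2578
After 'present': normaliser = 0.55·0.4297 + 0.5·0.3125 + 0.15·0.2578; P(genus P) ≈ 0.5480, P(genus Q) ≈ 0.3623, P(genus R) ≈ 0.0897
After 'present': normaliser = 0.55·0.5480 + 0.5·0.3623 + 0.15·0.0897; P(genus P) ≈ 0.6077, P(genus Q) ≈ 0.3652, P(genus R) ≈ 0.0271
After 'present': normaliser = 0.55·0.6077 + 0.5·0.3652 + 0.15·0.0271; P(genus P) ≈ 0.6416, P(genus Q) ≈ 0.3506, P(genus R) ≈ 0.0078
After 'absent': normaliser = 0.45·0.6416 + 0.5·0.3506 + 0.85·0.0078; P(genus P) ≈ 0.6135, P(genus Q) ≈ 0.3724, P(genus R) ≈ 0.0141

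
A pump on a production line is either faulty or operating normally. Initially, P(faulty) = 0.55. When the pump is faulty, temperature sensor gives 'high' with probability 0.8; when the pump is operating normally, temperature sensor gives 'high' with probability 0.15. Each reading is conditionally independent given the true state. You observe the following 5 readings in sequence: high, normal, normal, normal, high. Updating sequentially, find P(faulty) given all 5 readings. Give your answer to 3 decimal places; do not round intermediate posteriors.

0.312

Apply Bayes' rule sequentially, carrying P(faulty) forward.
After 'high': P(faulty) = 0.8·0.5500 / (0.8·0.5500 + 0.15·0.4500) ≈ 0.8670
After 'normal': P(faulty) = 0.2·0.8670 / (0.2·0.8670 + 0.85·0.1330) ≈ 0.6053
After 'normal': P(faulty) = 0.2·0.6053 / (0.2·0.6053 + 0.85·0.3947) ≈ 0.2652
After 'normal': P(faulty) = 0.2·0.2652 / (0.2·0.2652 + 0.85·0.7348) ≈ 0.0783
After 'high': P(faulty) = 0.8·0.0783 / (0.8·0.0783 + 0.15·0.9217) ≈ 0.3117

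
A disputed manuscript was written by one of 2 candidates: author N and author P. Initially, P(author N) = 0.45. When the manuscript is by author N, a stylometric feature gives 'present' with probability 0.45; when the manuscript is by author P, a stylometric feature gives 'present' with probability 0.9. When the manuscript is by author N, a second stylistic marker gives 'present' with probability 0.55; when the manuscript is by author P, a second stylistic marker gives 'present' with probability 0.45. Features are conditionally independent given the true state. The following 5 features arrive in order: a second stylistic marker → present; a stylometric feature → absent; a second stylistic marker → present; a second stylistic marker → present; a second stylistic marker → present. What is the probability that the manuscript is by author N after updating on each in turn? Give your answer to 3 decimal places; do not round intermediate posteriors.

0.909

Apply Bayes' rule sequentially, carrying P(author N) forward.
After a second stylistic marker='present': P(author N) = 0.55·0.4500 / (0.55·0.4500 + 0.45·0.5500) ≈ 0.5000
After a stylometric feature='absent': P(author N) = 0.55·0.5000 / (0.55·0.5000 + 0.1·0.5000) ≈ 0.8462
After a second stylistic marker='present': P(author N) = 0.55·0.8462 / (0.55·0.8462 + 0.45·0.1538) ≈ 0.8705
After a second stylistic marker='present': P(author N) = 0.55·0.8705 / (0.55·0.8705 + 0.45·0.1295) ≈ 0.8915
After a second stylistic marker='present': P(author N) = 0.55·0.8915 / (0.55·0.8915 + 0.45·0.1085) ≈ 0.9094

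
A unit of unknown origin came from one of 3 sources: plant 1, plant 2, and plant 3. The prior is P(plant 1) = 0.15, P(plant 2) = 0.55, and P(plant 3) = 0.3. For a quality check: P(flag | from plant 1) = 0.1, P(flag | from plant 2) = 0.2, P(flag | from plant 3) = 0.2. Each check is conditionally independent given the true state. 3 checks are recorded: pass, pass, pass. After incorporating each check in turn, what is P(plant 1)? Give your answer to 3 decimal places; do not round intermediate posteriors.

After 'pass': normaliser = 0.9·0.1500 + 0.8·0.5500 + 0.8·0.3000; P(plant 1) ≈ 0.1656, P(plant 2) ≈ 0.5399, P(plant 3) ≈ 0.2945
After 'pass': normaliser = 0.9·0.1656 + 0.8·0.5399 + 0.8·0.2945; P(plant 1) ≈ 0.1826, P(plant 2) ≈ 0.5289, P(plant 3) ≈ 0.2885
After 'pass': normaliser = 0.9·0.1826 + 0.8·0.5289 + 0.8·0.2885; P(plant 1) ≈ 0.2008, P(plant 2) ≈ 0.5171, P(plant 3) ≈ 0.2821

0.201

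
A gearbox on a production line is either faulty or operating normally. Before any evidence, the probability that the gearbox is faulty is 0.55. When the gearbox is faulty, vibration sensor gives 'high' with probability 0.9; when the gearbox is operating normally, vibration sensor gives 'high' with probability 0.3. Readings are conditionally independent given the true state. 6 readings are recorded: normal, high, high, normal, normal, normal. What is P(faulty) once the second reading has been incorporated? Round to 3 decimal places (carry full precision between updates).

0.344

Apply Bayes' rule sequentially, carrying P(faulty) forward.
After 'normal': P(faulty) = 0.1·0.5500 / (0.1·0.5500 + 0.7·0.4500) ≈ 0.1486
After 'high': P(faulty) = 0.9·0.1486 / (0.9·0.1486 + 0.3·0.8514) ≈ 0.3438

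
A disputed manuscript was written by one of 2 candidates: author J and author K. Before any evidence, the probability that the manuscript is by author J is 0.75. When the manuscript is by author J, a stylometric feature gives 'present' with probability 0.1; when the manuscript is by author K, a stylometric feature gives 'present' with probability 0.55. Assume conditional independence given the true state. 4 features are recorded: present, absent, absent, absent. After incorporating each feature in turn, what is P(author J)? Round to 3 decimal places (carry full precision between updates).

0.814

After 'present': P(author J) = 0.1·0.7500 / (0.1·0.7500 + 0.55·0.2500) ≈ 0.3529
After 'absent': P(author J) = 0.9·0.3529 / (0.9·0.3529 + 0.45·0.6471) ≈ 0.5217
After 'absent': P(author J) = 0.9·0.5217 / (0.9·0.5217 + 0.45·0.4783) ≈ 0.6857
After 'absent': P(author J) = 0.9·0.6857 / (0.9·0.6857 + 0.45·0.3143) ≈ 0.8136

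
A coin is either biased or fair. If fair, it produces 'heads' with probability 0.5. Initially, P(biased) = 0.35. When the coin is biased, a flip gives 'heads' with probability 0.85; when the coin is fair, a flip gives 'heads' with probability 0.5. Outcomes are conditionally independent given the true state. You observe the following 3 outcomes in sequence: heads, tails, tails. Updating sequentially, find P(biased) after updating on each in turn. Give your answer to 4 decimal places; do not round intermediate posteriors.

After 'heads': P(biased) = 0.85·0.3500 / (0.85·0.3500 + 0.5·0.6500) ≈ 0.4779
After 'tails': P(biased) = 0.15·0.4779 / (0.15·0.4779 + 0.5·0.5221) ≈ 0.2154
After 'tails': P(biased) = 0.15·0.2154 / (0.15·0.2154 + 0.5·0.7846) ≈ 0.0761

0.0761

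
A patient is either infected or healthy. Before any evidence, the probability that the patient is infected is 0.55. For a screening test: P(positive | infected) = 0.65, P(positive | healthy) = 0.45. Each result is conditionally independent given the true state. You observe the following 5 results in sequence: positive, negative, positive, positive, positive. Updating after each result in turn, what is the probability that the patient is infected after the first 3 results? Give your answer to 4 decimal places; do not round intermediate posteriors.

0.6187

After 'positive': P(infected) = 0.65·0.5500 / (0.65·0.5500 + 0.45·0.4500) ≈ 0.6384
After 'negative': P(infected) = 0.35·0.6384 / (0.35·0.6384 + 0.55·0.3616) ≈ 0.5291
After 'positive': P(infected) = 0.65·0.5291 / (0.65·0.5291 + 0.45·0.4709) ≈ 0.6187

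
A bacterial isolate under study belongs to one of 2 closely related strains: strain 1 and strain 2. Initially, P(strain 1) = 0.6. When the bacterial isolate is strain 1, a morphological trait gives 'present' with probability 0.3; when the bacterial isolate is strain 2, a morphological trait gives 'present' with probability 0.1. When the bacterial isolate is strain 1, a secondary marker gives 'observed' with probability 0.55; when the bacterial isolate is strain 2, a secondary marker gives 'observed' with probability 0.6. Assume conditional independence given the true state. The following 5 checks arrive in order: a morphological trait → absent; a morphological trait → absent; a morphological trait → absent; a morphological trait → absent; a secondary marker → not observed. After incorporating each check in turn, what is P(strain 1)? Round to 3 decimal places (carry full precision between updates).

After a morphological trait='absent': P(strain 1) = 0.7·0.6000 / (0.7·0.6000 + 0.9·0.4000) ≈ 0.5385
After a morphological trait='absent': P(strain 1) = 0.7·0.5385 / (0.7·0.5385 + 0.9·0.4615) ≈ 0.4757
After a morphological trait='absent': P(strain 1) = 0.7·0.4757 / (0.7·0.4757 + 0.9·0.5243) ≈ 0.4138
After a morphological trait='absent': P(strain 1) = 0.7·0.4138 / (0.7·0.4138 + 0.9·0.5862) ≈ 0.3544
After a secondary marker='not observed': P(strain 1) = 0.45·0.3544 / (0.45·0.3544 + 0.4·0.6456) ≈ 0.3818

0.382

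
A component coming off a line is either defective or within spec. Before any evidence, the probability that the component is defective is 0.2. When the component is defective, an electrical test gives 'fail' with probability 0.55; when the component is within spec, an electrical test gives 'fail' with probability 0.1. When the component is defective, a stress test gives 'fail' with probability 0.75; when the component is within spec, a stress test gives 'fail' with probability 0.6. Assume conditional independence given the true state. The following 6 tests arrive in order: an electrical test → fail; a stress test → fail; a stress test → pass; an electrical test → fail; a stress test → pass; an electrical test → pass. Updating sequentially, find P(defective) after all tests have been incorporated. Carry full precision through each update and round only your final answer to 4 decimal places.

0.6487

Apply Bayes' rule sequentially, carrying P(defective) forward.
After an electrical test='fail': P(defective) = 0.55·0.2000 / (0.55·0.2000 + 0.1·0.8000) ≈ 0.5789
After a stress test='fail': P(defective) = 0.75·0.5789 / (0.75·0.5789 + 0.6·0.4211) ≈ 0.6322
After a stress test='pass': P(defective) = 0.25·0.6322 / (0.25·0.6322 + 0.4·0.3678) ≈ 0.5179
After an electrical test='fail': P(defective) = 0.55·0.5179 / (0.55·0.5179 + 0.1·0.4821) ≈ 0.8552
After a stress test='pass': P(defective) = 0.25·0.8552 / (0.25·0.8552 + 0.4·0.1448) ≈ 0.7869
After an electrical test='pass': P(defective) = 0.45·0.7869 / (0.45·0.7869 + 0.9·0.2131) ≈ 0.6487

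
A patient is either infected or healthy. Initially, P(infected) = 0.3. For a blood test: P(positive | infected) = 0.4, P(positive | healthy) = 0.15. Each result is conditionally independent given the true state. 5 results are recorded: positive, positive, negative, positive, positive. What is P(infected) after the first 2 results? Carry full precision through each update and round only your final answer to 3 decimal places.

0.753

After 'positive': P(infected) = 0.4·0.3000 / (0.4·0.3000 + 0.15·0.7000) ≈ 0.5333
After 'positive': P(infected) = 0.4·0.5333 / (0.4·0.5333 + 0.15·0.4667) ≈ 0.7529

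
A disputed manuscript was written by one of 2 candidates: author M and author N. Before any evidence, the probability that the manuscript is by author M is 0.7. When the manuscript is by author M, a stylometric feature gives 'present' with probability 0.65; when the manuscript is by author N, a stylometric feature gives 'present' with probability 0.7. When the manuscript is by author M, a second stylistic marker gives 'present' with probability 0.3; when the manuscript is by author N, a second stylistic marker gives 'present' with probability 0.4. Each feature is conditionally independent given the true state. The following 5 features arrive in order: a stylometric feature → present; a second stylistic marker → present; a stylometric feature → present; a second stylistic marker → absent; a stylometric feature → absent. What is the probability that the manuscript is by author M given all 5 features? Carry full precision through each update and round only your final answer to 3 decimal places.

After a stylometric feature='present': P(author M) = 0.65·0.7000 / (0.65·0.7000 + 0.7·0.3000) ≈ 0.6842
After a second stylistic marker='present': P(author M) = 0.3·0.6842 / (0.3·0.6842 + 0.4·0.3158) ≈ 0.6190
After a stylometric feature='present': P(author M) = 0.65·0.6190 / (0.65·0.6190 + 0.7·0.3810) ≈ 0.6014
After a second stylistic marker='absent': P(author M) = 0.7·0.6014 / (0.7·0.6014 + 0.6·0.3986) ≈ 0.6377
After a stylometric feature='absent': P(author M) = 0.35·0.6377 / (0.35·0.6377 + 0.3·0.3623) ≈ 0.6725

0.673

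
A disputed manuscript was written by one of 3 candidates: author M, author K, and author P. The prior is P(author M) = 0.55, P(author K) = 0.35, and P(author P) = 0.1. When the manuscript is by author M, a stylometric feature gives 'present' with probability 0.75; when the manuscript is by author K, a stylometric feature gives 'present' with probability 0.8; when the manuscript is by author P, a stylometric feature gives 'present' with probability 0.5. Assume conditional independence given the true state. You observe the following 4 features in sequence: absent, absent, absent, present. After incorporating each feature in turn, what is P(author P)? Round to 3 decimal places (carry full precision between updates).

Apply Bayes' rule sequentially, carrying P(author P) forward.
After 'absent': normaliser = 0.25·0.5500 + 0.2·0.3500 + 0.5·0.1000; P(author M) ≈ 0.5340, P(author K) ≈ 0.2718, P(author P) ≈ 0.1942
After 'absent': normaliser = 0.25·0.5340 + 0.2·0.2718 + 0.5·0.1942; P(author M) ≈ 0.4685, P(author K) ≈ 0.1908, P(author P) ≈ 0.3407
After 'absent': normaliser = 0.25·0.4685 + 0.2·0.1908 + 0.5·0.3407; P(author M) ≈ 0.3597, P(author K) ≈ 0.1172, P(author P) ≈ 0.5231
After 'present': normaliser = 0.75·0.3597 + 0.8·0.1172 + 0.5·0.5231; P(author M) ≈ 0.4315, P(author K) ≈ 0.1500, P(author P) ≈ 0.4185

0.418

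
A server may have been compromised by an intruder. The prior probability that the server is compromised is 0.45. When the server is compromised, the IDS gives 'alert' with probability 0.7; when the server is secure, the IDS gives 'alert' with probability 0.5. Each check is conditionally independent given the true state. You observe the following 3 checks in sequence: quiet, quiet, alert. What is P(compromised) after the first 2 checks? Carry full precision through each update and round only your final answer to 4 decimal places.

0.2275

After 'quiet': P(compromised) = 0.3·0.4500 / (0.3·0.4500 + 0.5·0.5500) ≈ 0.3293
After 'quiet': P(compromised) = 0.3·0.3293 / (0.3·0.3293 + 0.5·0.6707) ≈ 0.2275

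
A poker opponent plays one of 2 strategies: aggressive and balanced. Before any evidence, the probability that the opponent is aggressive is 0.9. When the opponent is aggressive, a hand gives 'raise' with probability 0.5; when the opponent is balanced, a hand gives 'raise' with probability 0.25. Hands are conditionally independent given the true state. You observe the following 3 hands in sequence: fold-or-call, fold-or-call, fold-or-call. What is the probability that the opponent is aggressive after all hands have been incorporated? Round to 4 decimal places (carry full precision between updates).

0.7273

After 'fold-or-call': P(aggressive) = 0.5·0.9000 / (0.5·0.9000 + 0.75·0.1000) ≈ 0.8571
After 'fold-or-call': P(aggressive) = 0.5·0.8571 / (0.5·0.8571 + 0.75·0.1429) ≈ 0.8000
After 'fold-or-call': P(aggressive) = 0.5·0.8000 / (0.5·0.8000 + 0.75·0.2000) ≈ 0.7273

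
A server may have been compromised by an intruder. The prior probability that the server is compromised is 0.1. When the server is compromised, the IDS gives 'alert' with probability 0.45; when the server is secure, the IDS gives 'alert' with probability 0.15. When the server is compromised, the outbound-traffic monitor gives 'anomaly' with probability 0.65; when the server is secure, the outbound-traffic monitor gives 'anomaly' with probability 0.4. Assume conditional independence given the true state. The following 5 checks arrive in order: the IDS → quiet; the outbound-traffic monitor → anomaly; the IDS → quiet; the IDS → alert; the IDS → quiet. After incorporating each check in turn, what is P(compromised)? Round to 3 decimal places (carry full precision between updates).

After the IDS='quiet': P(compromised) = 0.55·0.1000 / (0.55·0.1000 + 0.85·0.9000) ≈ 0.0671
After the outbound-traffic monitor='anomaly': P(compromised) = 0.65·0.0671 / (0.65·0.0671 + 0.4·0.9329) ≈ 0.1046
After the IDS='quiet': P(compromised) = 0.55·0.1046 / (0.55·0.1046 + 0.85·0.8954) ≈ 0.0703
After the IDS='alert': P(compromised) = 0.45·0.0703 / (0.45·0.0703 + 0.15·0.9297) ≈ 0.1849
After the IDS='quiet': P(compromised) = 0.55·0.1849 / (0.55·0.1849 + 0.85·0.8151) ≈ 0.1280

0.128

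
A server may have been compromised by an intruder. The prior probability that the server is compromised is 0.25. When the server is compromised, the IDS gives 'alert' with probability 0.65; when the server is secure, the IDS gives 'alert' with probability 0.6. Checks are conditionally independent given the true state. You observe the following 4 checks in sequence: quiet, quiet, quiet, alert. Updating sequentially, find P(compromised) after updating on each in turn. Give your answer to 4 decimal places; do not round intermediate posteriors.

0.1948

After 'quiet': P(compromised) = 0.35·0.2500 / (0.35·0.2500 + 0.4·0.7500) ≈ 0.2258
After 'quiet': P(compromised) = 0.35·0.2258 / (0.35·0.2258 + 0.4·0.7742) ≈ 0.2033
After 'quiet': P(compromised) = 0.35·0.2033 / (0.35·0.2033 + 0.4·0.7967) ≈ 0.1825
After 'alert': P(compromised) = 0.65·0.1825 / (0.65·0.1825 + 0.6·0.8175) ≈ 0.1948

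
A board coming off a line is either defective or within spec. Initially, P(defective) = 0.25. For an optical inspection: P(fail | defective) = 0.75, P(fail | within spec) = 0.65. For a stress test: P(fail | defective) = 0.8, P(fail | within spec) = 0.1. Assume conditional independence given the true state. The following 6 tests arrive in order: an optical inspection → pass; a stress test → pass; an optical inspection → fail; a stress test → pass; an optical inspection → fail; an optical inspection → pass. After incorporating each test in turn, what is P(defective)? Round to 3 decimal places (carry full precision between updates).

After an optical inspection='pass': P(defective) = 0.25·0.2500 / (0.25·0.2500 + 0.35·0.7500) ≈ 0.1923
After a stress test='pass': P(defective) = 0.2·0.1923 / (0.2·0.1923 + 0.9·0.8077) ≈ 0.0503
After an optical inspection='fail': P(defective) = 0.75·0.0503 / (0.75·0.0503 + 0.65·0.9497) ≈ 0.0575
After a stress test='pass': P(defective) = 0.2·0.0575 / (0.2·0.0575 + 0.9·0.9425) ≈ 0.0134
After an optical inspection='fail': P(defective) = 0.75·0.0134 / (0.75·0.0134 + 0.65·0.9866) ≈ 0.0154
After an optical inspection='pass': P(defective) = 0.25·0.0154 / (0.25·0.0154 + 0.35·0.9846) ≈ 0.0111

0.011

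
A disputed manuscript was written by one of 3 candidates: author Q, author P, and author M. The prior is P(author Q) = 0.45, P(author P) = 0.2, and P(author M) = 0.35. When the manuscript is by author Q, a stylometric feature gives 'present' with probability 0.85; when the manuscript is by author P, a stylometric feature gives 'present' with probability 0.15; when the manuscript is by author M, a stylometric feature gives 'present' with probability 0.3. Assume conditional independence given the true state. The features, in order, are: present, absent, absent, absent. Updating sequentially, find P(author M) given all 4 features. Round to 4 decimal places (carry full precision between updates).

After 'present': normaliser = 0.85·0.4500 + 0.15·0.2000 + 0.3·0.3500; P(author Q) ≈ 0.7391, P(author P) ≈ 0.0580, P(author M) ≈ 0.2029
After 'absent': normaliser = 0.15·0.7391 + 0.85·0.0580 + 0.7·0.2029; P(author Q) ≈ 0.3669, P(author P) ≈ 0.1631, P(author M) ≈ 0.4700
After 'absent': normaliser = 0.15·0.3669 + 0.85·0.1631 + 0.7·0.4700; P(author Q) ≈ 0.1053, P(author P) ≈ 0.2652, P(author M) ≈ 0.6295
After 'absent': normaliser = 0.15·0.1053 + 0.85·0.2652 + 0.7·0.6295; P(author Q) ≈ 0.0232, P(author P) ≈ 0.3306, P(author M) ≈ 0.6462

0.6462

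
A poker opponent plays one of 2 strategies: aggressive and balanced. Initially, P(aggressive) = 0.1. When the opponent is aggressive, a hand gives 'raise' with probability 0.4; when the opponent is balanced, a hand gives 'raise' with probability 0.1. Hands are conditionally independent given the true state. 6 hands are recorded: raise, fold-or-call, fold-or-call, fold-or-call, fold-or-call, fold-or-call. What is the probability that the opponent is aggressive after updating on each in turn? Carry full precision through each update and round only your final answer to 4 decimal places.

After 'raise': P(aggressive) = 0.4·0.1000 / (0.4·0.1000 + 0.1·0.9000) ≈ 0.3077
After 'fold-or-call': P(aggressive) = 0.6·0.3077 / (0.6·0.3077 + 0.9·0.6923) ≈ 0.2286
After 'fold-or-call': P(aggressive) = 0.6·0.2286 / (0.6·0.2286 + 0.9·0.7714) ≈ 0.1649
After 'fold-or-call': P(aggressive) = 0.6·0.1649 / (0.6·0.1649 + 0.9·0.8351) ≈ 0.1164
After 'fold-or-call': P(aggressive) = 0.6·0.1164 / (0.6·0.1164 + 0.9·0.8836) ≈ 0.0807
After 'fold-or-call': P(aggressive) = 0.6·0.0807 / (0.6·0.0807 + 0.9·0.9193) ≈ 0.0553

0.0553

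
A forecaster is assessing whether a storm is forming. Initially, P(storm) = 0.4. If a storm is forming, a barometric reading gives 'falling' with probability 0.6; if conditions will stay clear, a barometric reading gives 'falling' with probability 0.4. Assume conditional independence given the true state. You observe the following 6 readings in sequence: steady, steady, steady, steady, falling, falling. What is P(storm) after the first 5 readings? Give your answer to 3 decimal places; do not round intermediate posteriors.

After 'steady': P(storm) = 0.4·0.4000 / (0.4·0.4000 + 0.6·0.6000) ≈ 0.3077
After 'steady': P(storm) = 0.4·0.3077 / (0.4·0.3077 + 0.6·0.6923) ≈ 0.2286
After 'steady': P(storm) = 0.4·0.2286 / (0.4·0.2286 + 0.6·0.7714) ≈ 0.1649
After 'steady': P(storm) = 0.4·0.1649 / (0.4·0.1649 + 0.6·0.8351) ≈ 0.1164
After 'falling': P(storm) = 0.6·0.1164 / (0.6·0.1164 + 0.4·0.8836) ≈ 0.1649

0.165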